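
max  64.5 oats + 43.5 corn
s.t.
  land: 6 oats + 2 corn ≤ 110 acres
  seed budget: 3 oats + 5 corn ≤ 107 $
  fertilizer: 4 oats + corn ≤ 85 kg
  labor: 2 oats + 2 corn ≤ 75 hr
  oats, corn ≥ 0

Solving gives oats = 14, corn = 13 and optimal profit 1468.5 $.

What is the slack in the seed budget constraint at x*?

seed budget used = 3·14 + 5·13 = 107; slack = 107 − 107 = 0.

0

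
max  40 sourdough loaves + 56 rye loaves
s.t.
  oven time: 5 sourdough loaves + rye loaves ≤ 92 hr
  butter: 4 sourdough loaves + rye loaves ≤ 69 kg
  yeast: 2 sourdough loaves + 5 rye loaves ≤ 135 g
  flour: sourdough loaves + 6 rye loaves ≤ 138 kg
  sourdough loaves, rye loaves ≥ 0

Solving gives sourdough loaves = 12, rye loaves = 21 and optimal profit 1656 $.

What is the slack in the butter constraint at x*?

0

butter used = 4·12 + 1·21 = 69; slack = 69 − 69 = 0.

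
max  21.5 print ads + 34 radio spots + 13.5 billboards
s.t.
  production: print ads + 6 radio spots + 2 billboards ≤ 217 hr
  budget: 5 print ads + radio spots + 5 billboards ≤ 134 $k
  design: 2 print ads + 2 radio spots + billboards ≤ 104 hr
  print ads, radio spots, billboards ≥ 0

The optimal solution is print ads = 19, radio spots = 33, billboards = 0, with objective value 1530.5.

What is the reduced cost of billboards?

Binding: production and design. Non-binding: budget (6 unused).
By complementary slackness, y = 0 for the non-binding constraint.
From A_Bᵀ y = c: 1·y_production + 2·y_design = 21.5; 6·y_production + 2·y_design = 34.
→ y_production = 2.5 and y_design = 9.5.
Reduced cost of billboards: c₃ − yᵀa₃ = 13.5 − (2.5·2 + 9.5·1) = 13.5 − 14.5 = -1.

-1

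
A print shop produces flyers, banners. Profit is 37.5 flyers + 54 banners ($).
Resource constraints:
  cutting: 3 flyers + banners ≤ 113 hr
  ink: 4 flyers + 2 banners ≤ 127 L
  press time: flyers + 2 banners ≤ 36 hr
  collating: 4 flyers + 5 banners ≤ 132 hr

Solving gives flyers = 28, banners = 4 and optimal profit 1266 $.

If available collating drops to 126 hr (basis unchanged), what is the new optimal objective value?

At the optimum: cutting uses 88 of 113 (slack = 25); ink uses 120 of 127 (slack = 7); press time uses 36 of 36 (binding); collating uses 132 of 132 (binding).
By complementary slackness, y = 0 for the non-binding constraints.
From A_Bᵀ y = c: 1·y_press time + 4·y_collating = 37.5; 2·y_press time + 5·y_collating = 54.
→ y_press time = 9.5 and y_collating = 7.
Δz = y_collating·Δb = 7 × (-6) = -42, so new z* = 1266 − 42 = 1224.

1224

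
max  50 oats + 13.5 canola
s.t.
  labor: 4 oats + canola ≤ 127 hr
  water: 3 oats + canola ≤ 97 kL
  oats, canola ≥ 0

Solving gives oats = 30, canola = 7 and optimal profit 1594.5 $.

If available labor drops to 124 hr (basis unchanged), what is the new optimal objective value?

1566

Check each constraint at x*: labor 127/127 (tight); water 97/97 (tight).
The binding rows give the dual system: 4·y_labor + 3·y_water = 50 and 1·y_labor + 1·y_water = 13.5.
This yields shadow prices y_labor = 9.5, y_water = 4.
Δz = y_labor·Δb = 9.5 × (-3) = -28.5, so new z* = 1594.5 − 28.5 = 1566.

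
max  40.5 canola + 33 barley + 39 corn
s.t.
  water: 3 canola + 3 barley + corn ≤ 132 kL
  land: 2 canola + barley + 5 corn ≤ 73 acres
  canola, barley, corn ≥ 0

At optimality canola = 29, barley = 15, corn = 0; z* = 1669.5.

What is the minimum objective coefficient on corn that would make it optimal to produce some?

46

Check each constraint at x*: water 132/132 (tight); land 73/73 (tight).
The binding rows give the dual system: 3·y_water + 2·y_land = 40.5 and 3·y_water + 1·y_land = 33.
→ y_water = 8.5 and y_land = 7.5.
corn enters the basis when its profit ≥ yᵀa₃ = 8.5·1 + 7.5·5 = 46.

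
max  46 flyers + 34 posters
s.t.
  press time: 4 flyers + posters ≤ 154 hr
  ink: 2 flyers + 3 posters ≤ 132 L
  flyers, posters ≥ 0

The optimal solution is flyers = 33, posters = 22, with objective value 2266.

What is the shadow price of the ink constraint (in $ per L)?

9

Check each constraint at x*: press time 154/154 (tight); ink 132/132 (tight).
Dual feasibility on the basic columns requires 4·y_press time + 2·y_ink = 46, 1·y_press time + 3·y_ink = 34.
Solving: y_press time = 7, y_ink = 9.
Shadow price of ink = 9.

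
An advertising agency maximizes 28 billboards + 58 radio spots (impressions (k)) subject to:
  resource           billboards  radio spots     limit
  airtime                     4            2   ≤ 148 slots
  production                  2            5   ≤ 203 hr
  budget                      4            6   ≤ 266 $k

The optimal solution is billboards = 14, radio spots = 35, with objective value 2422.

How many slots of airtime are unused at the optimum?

airtime used = 4·14 + 2·35 = 126; slack = 148 − 126 = 22.

22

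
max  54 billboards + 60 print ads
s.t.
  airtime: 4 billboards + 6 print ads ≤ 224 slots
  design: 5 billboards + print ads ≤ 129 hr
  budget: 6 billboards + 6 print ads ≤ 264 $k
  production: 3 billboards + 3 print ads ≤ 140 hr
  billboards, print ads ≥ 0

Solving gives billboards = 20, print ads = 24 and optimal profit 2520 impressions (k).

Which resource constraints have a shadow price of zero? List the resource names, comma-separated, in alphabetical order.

design, production

airtime: 224/224 (binding)
design: 124/129 (slack 5)
budget: 264/264 (binding)
production: 132/140 (slack 8)
By complementary slackness, a constraint with positive slack has shadow price 0 → design, production.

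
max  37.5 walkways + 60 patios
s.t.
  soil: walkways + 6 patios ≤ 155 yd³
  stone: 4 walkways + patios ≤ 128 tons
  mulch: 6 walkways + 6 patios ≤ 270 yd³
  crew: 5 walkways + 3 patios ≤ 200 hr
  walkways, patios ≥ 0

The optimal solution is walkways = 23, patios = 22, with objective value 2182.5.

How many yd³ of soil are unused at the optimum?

soil used = 1·23 + 6·22 = 155; slack = 155 − 155 = 0.

0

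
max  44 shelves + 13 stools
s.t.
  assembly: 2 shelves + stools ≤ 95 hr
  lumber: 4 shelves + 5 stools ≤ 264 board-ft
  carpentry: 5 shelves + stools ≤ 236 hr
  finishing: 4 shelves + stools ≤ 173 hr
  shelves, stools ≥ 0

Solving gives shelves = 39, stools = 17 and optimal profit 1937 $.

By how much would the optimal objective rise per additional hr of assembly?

At the optimum: assembly uses 95 of 95 (binding); lumber uses 241 of 264 (slack = 23); carpentry uses 212 of 236 (slack = 24); finishing uses 173 of 173 (binding).
Since lumber, carpentry are not tight, their duals are 0.
From A_Bᵀ y = c: 2·y_assembly + 4·y_finishing = 44; 1·y_assembly + 1·y_finishing = 13.
Solving: y_assembly = 4, y_finishing = 9.
Shadow price of assembly = 4.

4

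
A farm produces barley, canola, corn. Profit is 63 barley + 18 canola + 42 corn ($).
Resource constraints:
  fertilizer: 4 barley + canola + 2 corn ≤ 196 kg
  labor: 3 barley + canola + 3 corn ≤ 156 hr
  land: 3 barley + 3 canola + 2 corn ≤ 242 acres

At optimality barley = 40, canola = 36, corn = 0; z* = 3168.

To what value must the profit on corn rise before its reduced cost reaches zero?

Binding: fertilizer and labor. Non-binding: land (14 unused).
By complementary slackness, y = 0 for the non-binding constraint.
The binding rows give the dual system: 4·y_fertilizer + 3·y_labor = 63 and 1·y_fertilizer + 1·y_labor = 18.
Solving: y_fertilizer = 9, y_labor = 9.
corn enters the basis when its profit ≥ yᵀa₃ = 9·2 + 9·3 = 45.

45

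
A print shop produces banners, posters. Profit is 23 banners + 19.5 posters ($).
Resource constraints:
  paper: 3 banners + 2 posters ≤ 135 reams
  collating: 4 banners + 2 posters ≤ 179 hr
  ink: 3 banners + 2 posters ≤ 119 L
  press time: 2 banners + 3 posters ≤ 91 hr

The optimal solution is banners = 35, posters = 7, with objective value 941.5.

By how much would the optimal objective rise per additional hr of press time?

2.5

At the optimum: paper uses 119 of 135 (slack = 16); collating uses 154 of 179 (slack = 25); ink uses 119 of 119 (binding); press time uses 91 of 91 (binding).
Slack constraints have shadow price 0 (complementary slackness).
From A_Bᵀ y = c: 3·y_ink + 2·y_press time = 23; 2·y_ink + 3·y_press time = 19.5.
→ y_ink = 6 and y_press time = 2.5.
Shadow price of press time = 2.5.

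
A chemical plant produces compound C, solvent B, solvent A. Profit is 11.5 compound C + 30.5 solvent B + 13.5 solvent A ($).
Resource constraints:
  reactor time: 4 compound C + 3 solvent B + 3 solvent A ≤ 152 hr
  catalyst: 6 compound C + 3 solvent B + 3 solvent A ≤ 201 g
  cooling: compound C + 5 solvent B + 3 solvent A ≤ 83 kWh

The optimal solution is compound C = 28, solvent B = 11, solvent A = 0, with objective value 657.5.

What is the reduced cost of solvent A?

-6

Binding: catalyst and cooling. Non-binding: reactor time (7 unused).
Slack constraints have shadow price 0 (complementary slackness).
Dual feasibility on the basic columns requires 6·y_catalyst + 1·y_cooling = 11.5, 3·y_catalyst + 5·y_cooling = 30.5.
Solving: y_catalyst = 1, y_cooling = 5.5.
Reduced cost of solvent A: c₃ − yᵀa₃ = 13.5 − (1·3 + 5.5·3) = 13.5 − 19.5 = -6.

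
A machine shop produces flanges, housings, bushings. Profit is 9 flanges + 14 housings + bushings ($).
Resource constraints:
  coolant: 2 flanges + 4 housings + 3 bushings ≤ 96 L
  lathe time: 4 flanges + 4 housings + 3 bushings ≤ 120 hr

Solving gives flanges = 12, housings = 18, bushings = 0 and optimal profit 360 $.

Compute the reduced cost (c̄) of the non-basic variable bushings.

Both coolant and lathe time are binding at x*.
From A_Bᵀ y = c: 2·y_coolant + 4·y_lathe time = 9; 4·y_coolant + 4·y_lathe time = 14.
→ y_coolant = 2.5 and y_lathe time = 1.
Reduced cost of bushings: c₃ − yᵀa₃ = 1 − (2.5·3 + 1·3) = 1 − 10.5 = -9.5.

-9.5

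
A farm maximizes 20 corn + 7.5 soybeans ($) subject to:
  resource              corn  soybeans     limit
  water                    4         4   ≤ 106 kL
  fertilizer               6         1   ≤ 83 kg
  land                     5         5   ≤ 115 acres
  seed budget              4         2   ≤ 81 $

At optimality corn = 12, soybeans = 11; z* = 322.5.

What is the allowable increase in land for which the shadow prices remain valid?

17.5

Binding constraints: fertilizer, land. The basis is B = [[6,1],[5,5]] with det 25.
Per unit increase in land, x* moves by d = (-0.04, 0.24).
The basis stays optimal until water becomes binding; allowable increase = 17.5 acres.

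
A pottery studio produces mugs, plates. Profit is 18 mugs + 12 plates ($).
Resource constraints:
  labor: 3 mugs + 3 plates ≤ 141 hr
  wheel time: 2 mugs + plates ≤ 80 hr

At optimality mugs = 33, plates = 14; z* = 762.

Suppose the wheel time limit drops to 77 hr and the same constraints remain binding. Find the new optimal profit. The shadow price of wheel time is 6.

744

Δb = -3, so new z* = 762 + (6)·(-3) = 762 − 18 = 744.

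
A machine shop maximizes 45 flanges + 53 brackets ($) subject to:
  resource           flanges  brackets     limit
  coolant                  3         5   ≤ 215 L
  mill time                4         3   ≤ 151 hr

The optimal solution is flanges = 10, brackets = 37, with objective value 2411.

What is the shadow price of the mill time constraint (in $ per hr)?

6

Both coolant and mill time are binding at x*.
From A_Bᵀ y = c: 3·y_coolant + 4·y_mill time = 45; 5·y_coolant + 3·y_mill time = 53.
This yields shadow prices y_coolant = 7, y_mill time = 6.
Shadow price of mill time = 6.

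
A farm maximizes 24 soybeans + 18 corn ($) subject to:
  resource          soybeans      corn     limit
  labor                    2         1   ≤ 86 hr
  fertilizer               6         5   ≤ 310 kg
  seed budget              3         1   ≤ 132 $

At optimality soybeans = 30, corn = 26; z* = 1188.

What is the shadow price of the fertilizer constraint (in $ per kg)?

Binding: labor and fertilizer. Non-binding: seed budget (16 unused).
Since seed budget is not tight, its dual is 0.
Dual feasibility on the basic columns requires 2·y_labor + 6·y_fertilizer = 24, 1·y_labor + 5·y_fertilizer = 18.
Solving: y_labor = 3, y_fertilizer = 3.
Shadow price of fertilizer = 3.

3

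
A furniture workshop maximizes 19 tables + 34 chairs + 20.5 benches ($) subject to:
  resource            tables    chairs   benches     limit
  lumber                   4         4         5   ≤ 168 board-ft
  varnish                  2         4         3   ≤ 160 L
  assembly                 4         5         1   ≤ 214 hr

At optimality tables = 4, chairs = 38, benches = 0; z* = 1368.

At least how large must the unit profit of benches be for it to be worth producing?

Binding: lumber and varnish. Non-binding: assembly (8 unused).
Since assembly is not tight, its dual is 0.
The binding rows give the dual system: 4·y_lumber + 2·y_varnish = 19 and 4·y_lumber + 4·y_varnish = 34.
This yields shadow prices y_lumber = 1, y_varnish = 7.5.
benches enters the basis when its profit ≥ yᵀa₃ = 1·5 + 7.5·3 = 27.5.

27.5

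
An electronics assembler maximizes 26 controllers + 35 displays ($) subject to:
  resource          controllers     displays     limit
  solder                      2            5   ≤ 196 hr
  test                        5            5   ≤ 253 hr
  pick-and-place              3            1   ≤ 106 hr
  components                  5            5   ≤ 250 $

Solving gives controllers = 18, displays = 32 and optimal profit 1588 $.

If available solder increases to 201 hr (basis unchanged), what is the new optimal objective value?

Check each constraint at x*: solder 196/196 (tight); test 250/253 (slack 3); pick-and-place 86/106 (slack 20); components 250/250 (tight).
By complementary slackness, y = 0 for the non-binding constraints.
Dual feasibility on the basic columns requires 2·y_solder + 5·y_components = 26, 5·y_solder + 5·y_components = 35.
This yields shadow prices y_solder = 3, y_components = 4.
Δz = y_solder·Δb = 3 × (5) = 15, so new z* = 1588 + 15 = 1603.

1603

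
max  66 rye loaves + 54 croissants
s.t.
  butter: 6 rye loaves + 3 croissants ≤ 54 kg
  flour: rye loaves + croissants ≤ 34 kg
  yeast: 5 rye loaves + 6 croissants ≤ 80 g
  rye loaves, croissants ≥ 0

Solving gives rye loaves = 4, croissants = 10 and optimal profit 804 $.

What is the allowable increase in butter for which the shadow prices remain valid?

42

Binding constraints: butter, yeast. The basis is B = [[6,3],[5,6]] with det 21.
Per unit increase in butter, x* moves by d = (0.2857, -0.2381).
The basis stays optimal until croissants reaches 0; allowable increase = 42 kg.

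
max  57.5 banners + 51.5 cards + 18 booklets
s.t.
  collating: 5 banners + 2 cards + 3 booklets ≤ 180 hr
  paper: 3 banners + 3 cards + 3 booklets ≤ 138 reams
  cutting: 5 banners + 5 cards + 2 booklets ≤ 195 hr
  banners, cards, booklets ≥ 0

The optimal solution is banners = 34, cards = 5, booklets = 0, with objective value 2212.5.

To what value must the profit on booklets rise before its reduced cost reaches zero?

25

Check each constraint at x*: collating 180/180 (tight); paper 117/138 (slack 21); cutting 195/195 (tight).
By complementary slackness, y = 0 for the non-binding constraint.
From A_Bᵀ y = c: 5·y_collating + 5·y_cutting = 57.5; 2·y_collating + 5·y_cutting = 51.5.
This yields shadow prices y_collating = 2, y_cutting = 9.5.
booklets enters the basis when its profit ≥ yᵀa₃ = 2·3 + 9.5·2 = 25.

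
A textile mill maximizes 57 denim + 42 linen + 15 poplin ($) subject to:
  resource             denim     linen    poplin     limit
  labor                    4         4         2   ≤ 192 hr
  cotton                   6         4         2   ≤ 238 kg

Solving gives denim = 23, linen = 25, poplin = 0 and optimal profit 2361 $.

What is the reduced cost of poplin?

Both labor and cotton are binding at x*.
From A_Bᵀ y = c: 4·y_labor + 6·y_cotton = 57; 4·y_labor + 4·y_cotton = 42.
This yields shadow prices y_labor = 3, y_cotton = 7.5.
Reduced cost of poplin: c₃ − yᵀa₃ = 15 − (3·2 + 7.5·2) = 15 − 21 = -6.

-6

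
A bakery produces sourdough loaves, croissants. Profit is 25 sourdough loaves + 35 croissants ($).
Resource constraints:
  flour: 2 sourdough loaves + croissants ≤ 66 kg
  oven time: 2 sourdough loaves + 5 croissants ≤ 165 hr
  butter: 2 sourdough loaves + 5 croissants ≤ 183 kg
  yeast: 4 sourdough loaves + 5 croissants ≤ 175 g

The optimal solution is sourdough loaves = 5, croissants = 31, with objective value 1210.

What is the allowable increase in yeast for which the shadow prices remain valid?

31.25

Binding constraints: oven time, yeast. The basis is B = [[2,5],[4,5]] with det -10.
Per unit increase in yeast, x* moves by d = (0.5, -0.2).
The basis stays optimal until flour becomes binding; allowable increase = 31.25 g.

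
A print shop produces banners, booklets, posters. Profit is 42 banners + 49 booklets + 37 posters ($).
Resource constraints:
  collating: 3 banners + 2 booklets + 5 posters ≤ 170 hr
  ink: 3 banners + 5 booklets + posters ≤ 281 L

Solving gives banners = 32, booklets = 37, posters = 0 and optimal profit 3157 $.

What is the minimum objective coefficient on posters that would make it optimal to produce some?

Both collating and ink are binding at x*.
From A_Bᵀ y = c: 3·y_collating + 3·y_ink = 42; 2·y_collating + 5·y_ink = 49.
This yields shadow prices y_collating = 7, y_ink = 7.
posters enters the basis when its profit ≥ yᵀa₃ = 7·5 + 7·1 = 42.

42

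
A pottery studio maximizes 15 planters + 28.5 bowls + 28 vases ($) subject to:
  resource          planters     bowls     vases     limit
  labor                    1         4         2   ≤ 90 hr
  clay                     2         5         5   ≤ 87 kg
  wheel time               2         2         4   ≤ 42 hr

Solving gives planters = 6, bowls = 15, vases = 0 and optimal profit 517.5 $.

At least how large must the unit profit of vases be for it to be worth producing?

34.5

Check each constraint at x*: labor 66/90 (slack 24); clay 87/87 (tight); wheel time 42/42 (tight).
Since labor is not tight, its dual is 0.
The binding rows give the dual system: 2·y_clay + 2·y_wheel time = 15 and 5·y_clay + 2·y_wheel time = 28.5.
→ y_clay = 4.5 and y_wheel time = 3.
vases enters the basis when its profit ≥ yᵀa₃ = 4.5·5 + 3·4 = 34.5.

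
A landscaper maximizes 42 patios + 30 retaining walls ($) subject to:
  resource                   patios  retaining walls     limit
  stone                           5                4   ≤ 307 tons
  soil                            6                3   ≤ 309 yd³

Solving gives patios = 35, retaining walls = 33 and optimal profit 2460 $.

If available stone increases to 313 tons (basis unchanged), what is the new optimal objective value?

At the optimum: stone uses 307 of 307 (binding); soil uses 309 of 309 (binding).
From A_Bᵀ y = c: 5·y_stone + 6·y_soil = 42; 4·y_stone + 3·y_soil = 30.
→ y_stone = 6 and y_soil = 2.
Δz = y_stone·Δb = 6 × (6) = 36, so new z* = 2460 + 36 = 2496.

2496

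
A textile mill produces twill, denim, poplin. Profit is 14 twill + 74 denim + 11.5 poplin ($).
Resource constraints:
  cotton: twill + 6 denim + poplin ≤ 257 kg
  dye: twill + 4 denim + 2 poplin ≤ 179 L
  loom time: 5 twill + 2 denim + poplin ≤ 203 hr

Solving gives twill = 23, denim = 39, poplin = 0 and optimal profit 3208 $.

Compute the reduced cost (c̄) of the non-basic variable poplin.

-7.5

Check each constraint at x*: cotton 257/257 (tight); dye 179/179 (tight); loom time 193/203 (slack 10).
Slack constraints have shadow price 0 (complementary slackness).
From A_Bᵀ y = c: 1·y_cotton + 1·y_dye = 14; 6·y_cotton + 4·y_dye = 74.
→ y_cotton = 9 and y_dye = 5.
Reduced cost of poplin: c₃ − yᵀa₃ = 11.5 − (9·1 + 5·2) = 11.5 − 19 = -7.5.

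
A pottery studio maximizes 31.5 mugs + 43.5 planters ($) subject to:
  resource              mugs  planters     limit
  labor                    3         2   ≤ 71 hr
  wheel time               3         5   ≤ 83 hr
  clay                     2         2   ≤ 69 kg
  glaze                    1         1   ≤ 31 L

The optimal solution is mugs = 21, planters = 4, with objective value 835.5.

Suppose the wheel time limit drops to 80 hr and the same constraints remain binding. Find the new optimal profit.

Check each constraint at x*: labor 71/71 (tight); wheel time 83/83 (tight); clay 50/69 (slack 19); glaze 25/31 (slack 6).
By complementary slackness, y = 0 for the non-binding constraints.
From A_Bᵀ y = c: 3·y_labor + 3·y_wheel time = 31.5; 2·y_labor + 5·y_wheel time = 43.5.
Solving: y_labor = 3, y_wheel time = 7.5.
Δz = y_wheel time·Δb = 7.5 × (-3) = -22.5, so new z* = 835.5 − 22.5 = 813.

813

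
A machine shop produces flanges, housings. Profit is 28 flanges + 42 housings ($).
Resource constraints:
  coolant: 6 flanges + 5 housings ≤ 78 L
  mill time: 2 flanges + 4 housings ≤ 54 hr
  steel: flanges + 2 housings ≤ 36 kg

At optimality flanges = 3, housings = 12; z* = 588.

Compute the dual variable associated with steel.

0

At the optimum: coolant uses 78 of 78 (binding); mill time uses 54 of 54 (binding); steel uses 27 of 36 (slack = 9).
Slack constraints have shadow price 0 (complementary slackness).
Dual feasibility on the basic columns requires 6·y_coolant + 2·y_mill time = 28, 5·y_coolant + 4·y_mill time = 42.
Solving: y_coolant = 2, y_mill time = 8.
Shadow price of steel = 0.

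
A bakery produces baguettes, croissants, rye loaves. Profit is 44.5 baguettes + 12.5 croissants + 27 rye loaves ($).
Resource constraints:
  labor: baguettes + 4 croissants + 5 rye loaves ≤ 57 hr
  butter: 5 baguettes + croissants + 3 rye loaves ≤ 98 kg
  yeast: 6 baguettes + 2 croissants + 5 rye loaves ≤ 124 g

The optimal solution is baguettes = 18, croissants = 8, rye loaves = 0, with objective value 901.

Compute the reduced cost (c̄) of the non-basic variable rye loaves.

Check each constraint at x*: labor 50/57 (slack 7); butter 98/98 (tight); yeast 124/124 (tight).
Since labor is not tight, its dual is 0.
From A_Bᵀ y = c: 5·y_butter + 6·y_yeast = 44.5; 1·y_butter + 2·y_yeast = 12.5.
Solving: y_butter = 3.5, y_yeast = 4.5.
Reduced cost of rye loaves: c₃ − yᵀa₃ = 27 − (3.5·3 + 4.5·5) = 27 − 33 = -6.

-6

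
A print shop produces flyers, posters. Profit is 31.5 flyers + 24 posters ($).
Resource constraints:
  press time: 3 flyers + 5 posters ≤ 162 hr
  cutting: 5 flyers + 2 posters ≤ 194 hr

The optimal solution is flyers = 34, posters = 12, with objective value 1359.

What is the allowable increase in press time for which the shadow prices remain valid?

Binding constraints: press time, cutting. The basis is B = [[3,5],[5,2]] with det -19.
Per unit increase in press time, x* moves by d = (-0.1053, 0.2632).
The basis stays optimal until flyers reaches 0; allowable increase = 323 hr.

323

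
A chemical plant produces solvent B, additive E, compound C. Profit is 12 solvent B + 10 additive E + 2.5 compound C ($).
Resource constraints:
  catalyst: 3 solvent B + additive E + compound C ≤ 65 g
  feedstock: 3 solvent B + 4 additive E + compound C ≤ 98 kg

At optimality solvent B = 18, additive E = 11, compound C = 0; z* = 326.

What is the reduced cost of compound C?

-1.5

Both catalyst and feedstock are binding at x*.
Dual feasibility on the basic columns requires 3·y_catalyst + 3·y_feedstock = 12, 1·y_catalyst + 4·y_feedstock = 10.
Solving: y_catalyst = 2, y_feedstock = 2.
Reduced cost of compound C: c₃ − yᵀa₃ = 2.5 − (2·1 + 2·1) = 2.5 − 4 = -1.5.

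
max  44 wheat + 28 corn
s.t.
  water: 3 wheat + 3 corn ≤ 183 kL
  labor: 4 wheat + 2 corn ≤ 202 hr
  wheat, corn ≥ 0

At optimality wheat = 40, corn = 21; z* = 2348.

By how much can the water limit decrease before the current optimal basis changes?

31.5

Binding constraints: water, labor. The basis is B = [[3,3],[4,2]] with det -6.
Per unit decrease in water, x* moves by d = (0.3333, -0.6667).
The basis stays optimal until corn reaches 0; allowable decrease = 31.5 kL.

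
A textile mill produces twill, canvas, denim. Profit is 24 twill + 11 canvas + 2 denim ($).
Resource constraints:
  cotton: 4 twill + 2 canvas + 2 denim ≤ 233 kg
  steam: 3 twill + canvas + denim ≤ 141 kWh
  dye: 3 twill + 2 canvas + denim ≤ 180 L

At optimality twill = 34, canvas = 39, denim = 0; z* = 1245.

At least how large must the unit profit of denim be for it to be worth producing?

8

At the optimum: cotton uses 214 of 233 (slack = 19); steam uses 141 of 141 (binding); dye uses 180 of 180 (binding).
Slack constraints have shadow price 0 (complementary slackness).
From A_Bᵀ y = c: 3·y_steam + 3·y_dye = 24; 1·y_steam + 2·y_dye = 11.
→ y_steam = 5 and y_dye = 3.
denim enters the basis when its profit ≥ yᵀa₃ = 5·1 + 3·1 = 8.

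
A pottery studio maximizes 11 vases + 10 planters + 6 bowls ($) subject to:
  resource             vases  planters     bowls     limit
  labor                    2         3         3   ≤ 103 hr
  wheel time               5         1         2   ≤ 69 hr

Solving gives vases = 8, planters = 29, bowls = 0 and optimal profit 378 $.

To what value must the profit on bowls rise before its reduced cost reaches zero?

11

At the optimum: labor uses 103 of 103 (binding); wheel time uses 69 of 69 (binding).
From A_Bᵀ y = c: 2·y_labor + 5·y_wheel time = 11; 3·y_labor + 1·y_wheel time = 10.
→ y_labor = 3 and y_wheel time = 1.
bowls enters the basis when its profit ≥ yᵀa₃ = 3·3 + 1·2 = 11.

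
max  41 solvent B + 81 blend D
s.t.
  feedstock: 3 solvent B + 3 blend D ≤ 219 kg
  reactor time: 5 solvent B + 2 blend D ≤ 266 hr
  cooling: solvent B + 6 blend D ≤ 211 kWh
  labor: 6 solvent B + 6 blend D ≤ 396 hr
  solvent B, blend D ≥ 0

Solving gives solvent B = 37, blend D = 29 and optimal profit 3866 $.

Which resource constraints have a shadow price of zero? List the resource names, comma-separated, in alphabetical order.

feedstock, reactor time

feedstock: 198/219 (slack 21)
reactor time: 243/266 (slack 23)
cooling: 211/211 (binding)
labor: 396/396 (binding)
By complementary slackness, a constraint with positive slack has shadow price 0 → feedstock, reactor time.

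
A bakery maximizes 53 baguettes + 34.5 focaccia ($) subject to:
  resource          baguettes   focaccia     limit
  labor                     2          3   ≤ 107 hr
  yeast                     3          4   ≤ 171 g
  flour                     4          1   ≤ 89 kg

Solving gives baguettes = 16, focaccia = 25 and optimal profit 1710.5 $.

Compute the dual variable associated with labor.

8.5

At the optimum: labor uses 107 of 107 (binding); yeast uses 148 of 171 (slack = 23); flour uses 89 of 89 (binding).
By complementary slackness, y = 0 for the non-binding constraint.
From A_Bᵀ y = c: 2·y_labor + 4·y_flour = 53; 3·y_labor + 1·y_flour = 34.5.
→ y_labor = 8.5 and y_flour = 9.
Shadow price of labor = 8.5.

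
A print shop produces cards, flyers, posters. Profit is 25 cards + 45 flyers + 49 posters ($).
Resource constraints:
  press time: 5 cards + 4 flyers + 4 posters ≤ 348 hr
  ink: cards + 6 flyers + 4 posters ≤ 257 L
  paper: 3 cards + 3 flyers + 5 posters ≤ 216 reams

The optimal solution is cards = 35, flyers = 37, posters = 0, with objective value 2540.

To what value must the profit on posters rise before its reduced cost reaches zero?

At the optimum: press time uses 323 of 348 (slack = 25); ink uses 257 of 257 (binding); paper uses 216 of 216 (binding).
By complementary slackness, y = 0 for the non-binding constraint.
The binding rows give the dual system: 1·y_ink + 3·y_paper = 25 and 6·y_ink + 3·y_paper = 45.
This yields shadow prices y_ink = 4, y_paper = 7.
posters enters the basis when its profit ≥ yᵀa₃ = 4·4 + 7·5 = 51.

51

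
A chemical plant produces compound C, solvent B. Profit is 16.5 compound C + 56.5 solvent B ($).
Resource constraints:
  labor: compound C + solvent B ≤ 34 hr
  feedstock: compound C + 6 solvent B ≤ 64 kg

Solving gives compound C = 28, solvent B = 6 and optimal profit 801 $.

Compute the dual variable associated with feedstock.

Check each constraint at x*: labor 34/34 (tight); feedstock 64/64 (tight).
From A_Bᵀ y = c: 1·y_labor + 1·y_feedstock = 16.5; 1·y_labor + 6·y_feedstock = 56.5.
→ y_labor = 8.5 and y_feedstock = 8.
Shadow price of feedstock = 8.

8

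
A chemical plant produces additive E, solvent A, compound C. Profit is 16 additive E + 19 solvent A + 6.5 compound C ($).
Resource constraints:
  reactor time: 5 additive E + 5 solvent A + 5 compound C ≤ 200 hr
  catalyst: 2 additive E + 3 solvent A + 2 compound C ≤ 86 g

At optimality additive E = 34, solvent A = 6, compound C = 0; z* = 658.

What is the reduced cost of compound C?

Check each constraint at x*: reactor time 200/200 (tight); catalyst 86/86 (tight).
The binding rows give the dual system: 5·y_reactor time + 2·y_catalyst = 16 and 5·y_reactor time + 3·y_catalyst = 19.
→ y_reactor time = 2 and y_catalyst = 3.
Reduced cost of compound C: c₃ − yᵀa₃ = 6.5 − (2·5 + 3·2) = 6.5 − 16 = -9.5.

-9.5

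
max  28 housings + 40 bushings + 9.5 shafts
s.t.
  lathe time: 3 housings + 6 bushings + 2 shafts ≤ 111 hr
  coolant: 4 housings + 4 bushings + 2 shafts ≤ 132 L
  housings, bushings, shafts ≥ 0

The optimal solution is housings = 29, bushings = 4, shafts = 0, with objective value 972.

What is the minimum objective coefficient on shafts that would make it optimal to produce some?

Both lathe time and coolant are binding at x*.
The binding rows give the dual system: 3·y_lathe time + 4·y_coolant = 28 and 6·y_lathe time + 4·y_coolant = 40.
Solving: y_lathe time = 4, y_coolant = 4.
shafts enters the basis when its profit ≥ yᵀa₃ = 4·2 + 4·2 = 16.

16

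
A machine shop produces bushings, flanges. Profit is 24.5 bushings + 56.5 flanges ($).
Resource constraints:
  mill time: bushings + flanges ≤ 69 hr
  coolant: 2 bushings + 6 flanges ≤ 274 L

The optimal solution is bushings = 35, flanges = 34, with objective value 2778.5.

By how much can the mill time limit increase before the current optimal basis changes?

Binding constraints: mill time, coolant. The basis is B = [[1,1],[2,6]] with det 4.
Per unit increase in mill time, x* moves by d = (1.5, -0.5).
The basis stays optimal until flanges reaches 0; allowable increase = 68 hr.

68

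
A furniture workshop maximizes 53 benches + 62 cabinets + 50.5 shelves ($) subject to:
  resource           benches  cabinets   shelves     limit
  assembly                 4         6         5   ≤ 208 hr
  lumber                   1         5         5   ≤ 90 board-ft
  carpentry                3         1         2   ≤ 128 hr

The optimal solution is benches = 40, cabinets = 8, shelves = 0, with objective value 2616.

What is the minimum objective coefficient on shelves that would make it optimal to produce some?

At the optimum: assembly uses 208 of 208 (binding); lumber uses 80 of 90 (slack = 10); carpentry uses 128 of 128 (binding).
Since lumber is not tight, its dual is 0.
The binding rows give the dual system: 4·y_assembly + 3·y_carpentry = 53 and 6·y_assembly + 1·y_carpentry = 62.
→ y_assembly = 9.5 and y_carpentry = 5.
shelves enters the basis when its profit ≥ yᵀa₃ = 9.5·5 + 5·2 = 57.5.

57.5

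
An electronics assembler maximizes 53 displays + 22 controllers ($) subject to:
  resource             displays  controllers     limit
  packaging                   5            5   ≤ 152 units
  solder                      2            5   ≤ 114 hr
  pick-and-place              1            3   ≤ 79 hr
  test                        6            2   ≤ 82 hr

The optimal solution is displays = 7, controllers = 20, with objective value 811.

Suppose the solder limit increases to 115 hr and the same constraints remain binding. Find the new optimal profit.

At the optimum: packaging uses 135 of 152 (slack = 17); solder uses 114 of 114 (binding); pick-and-place uses 67 of 79 (slack = 12); test uses 82 of 82 (binding).
Slack constraints have shadow price 0 (complementary slackness).
From A_Bᵀ y = c: 2·y_solder + 6·y_test = 53; 5·y_solder + 2·y_test = 22.
This yields shadow prices y_solder = 1, y_test = 8.5.
Δz = y_solder·Δb = 1 × (1) = 1, so new z* = 811 + 1 = 812.

812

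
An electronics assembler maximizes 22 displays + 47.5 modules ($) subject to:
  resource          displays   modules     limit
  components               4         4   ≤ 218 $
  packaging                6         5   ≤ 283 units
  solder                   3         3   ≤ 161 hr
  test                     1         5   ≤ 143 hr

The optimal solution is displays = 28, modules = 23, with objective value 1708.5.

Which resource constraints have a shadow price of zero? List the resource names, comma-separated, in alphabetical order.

components: 204/218 (slack 14)
packaging: 283/283 (binding)
solder: 153/161 (slack 8)
test: 143/143 (binding)
By complementary slackness, a constraint with positive slack has shadow price 0 → components, solder.

components, solder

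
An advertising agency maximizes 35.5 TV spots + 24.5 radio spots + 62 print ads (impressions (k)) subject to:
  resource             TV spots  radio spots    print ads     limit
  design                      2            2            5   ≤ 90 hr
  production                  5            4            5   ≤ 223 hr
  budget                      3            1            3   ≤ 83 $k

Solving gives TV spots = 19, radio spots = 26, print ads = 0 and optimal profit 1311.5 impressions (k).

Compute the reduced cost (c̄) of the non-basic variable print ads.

Check each constraint at x*: design 90/90 (tight); production 199/223 (slack 24); budget 83/83 (tight).
By complementary slackness, y = 0 for the non-binding constraint.
Dual feasibility on the basic columns requires 2·y_design + 3·y_budget = 35.5, 2·y_design + 1·y_budget = 24.5.
This yields shadow prices y_design = 9.5, y_budget = 5.5.
Reduced cost of print ads: c₃ − yᵀa₃ = 62 − (9.5·5 + 5.5·3) = 62 − 64 = -2.

-2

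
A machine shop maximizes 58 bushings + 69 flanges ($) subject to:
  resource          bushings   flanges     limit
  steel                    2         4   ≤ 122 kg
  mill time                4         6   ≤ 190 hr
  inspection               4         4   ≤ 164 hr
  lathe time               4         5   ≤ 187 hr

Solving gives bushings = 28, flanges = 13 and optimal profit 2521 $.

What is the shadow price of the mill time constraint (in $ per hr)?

5.5

Check each constraint at x*: steel 108/122 (slack 14); mill time 190/190 (tight); inspection 164/164 (tight); lathe time 177/187 (slack 10).
Since steel, lathe time are not tight, their duals are 0.
The binding rows give the dual system: 4·y_mill time + 4·y_inspection = 58 and 6·y_mill time + 4·y_inspection = 69.
Solving: y_mill time = 5.5, y_inspection = 9.
Shadow price of mill time = 5.5.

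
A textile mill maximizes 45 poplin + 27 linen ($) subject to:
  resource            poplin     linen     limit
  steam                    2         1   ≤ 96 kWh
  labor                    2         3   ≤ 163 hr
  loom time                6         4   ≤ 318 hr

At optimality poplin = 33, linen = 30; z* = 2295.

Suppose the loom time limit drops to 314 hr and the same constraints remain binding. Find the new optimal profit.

2277

At the optimum: steam uses 96 of 96 (binding); labor uses 156 of 163 (slack = 7); loom time uses 318 of 318 (binding).
Since labor is not tight, its dual is 0.
Dual feasibility on the basic columns requires 2·y_steam + 6·y_loom time = 45, 1·y_steam + 4·y_loom time = 27.
Solving: y_steam = 9, y_loom time = 4.5.
Δz = y_loom time·Δb = 4.5 × (-4) = -18, so new z* = 2295 − 18 = 2277.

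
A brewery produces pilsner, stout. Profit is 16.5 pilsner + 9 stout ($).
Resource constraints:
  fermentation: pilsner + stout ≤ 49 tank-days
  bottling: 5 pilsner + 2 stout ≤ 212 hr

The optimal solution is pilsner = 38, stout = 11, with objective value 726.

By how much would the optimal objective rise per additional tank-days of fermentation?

Both fermentation and bottling are binding at x*.
Dual feasibility on the basic columns requires 1·y_fermentation + 5·y_bottling = 16.5, 1·y_fermentation + 2·y_bottling = 9.
This yields shadow prices y_fermentation = 4, y_bottling = 2.5.
Shadow price of fermentation = 4.

4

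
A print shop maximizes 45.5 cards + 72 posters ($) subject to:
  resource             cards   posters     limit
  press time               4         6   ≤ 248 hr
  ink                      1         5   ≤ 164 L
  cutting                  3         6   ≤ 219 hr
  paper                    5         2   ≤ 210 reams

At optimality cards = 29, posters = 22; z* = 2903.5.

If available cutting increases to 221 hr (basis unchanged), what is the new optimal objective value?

2908.5

At the optimum: press time uses 248 of 248 (binding); ink uses 139 of 164 (slack = 25); cutting uses 219 of 219 (binding); paper uses 189 of 210 (slack = 21).
Since ink, paper are not tight, their duals are 0.
The binding rows give the dual system: 4·y_press time + 3·y_cutting = 45.5 and 6·y_press time + 6·y_cutting = 72.
This yields shadow prices y_press time = 9.5, y_cutting = 2.5.
Δz = y_cutting·Δb = 2.5 × (2) = 5, so new z* = 2903.5 + 5 = 2908.5.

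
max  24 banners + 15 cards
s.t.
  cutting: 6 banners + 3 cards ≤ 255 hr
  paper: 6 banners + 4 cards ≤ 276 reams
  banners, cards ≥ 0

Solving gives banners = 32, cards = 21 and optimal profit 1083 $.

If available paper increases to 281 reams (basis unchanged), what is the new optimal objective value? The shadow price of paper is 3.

Δb = 5, so new z* = 1083 + (3)·(5) = 1083 + 15 = 1098.

1098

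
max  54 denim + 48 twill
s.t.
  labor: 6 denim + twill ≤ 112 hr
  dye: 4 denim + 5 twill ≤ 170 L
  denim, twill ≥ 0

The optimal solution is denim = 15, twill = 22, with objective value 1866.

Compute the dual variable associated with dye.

Both labor and dye are binding at x*.
Dual feasibility on the basic columns requires 6·y_labor + 4·y_dye = 54, 1·y_labor + 5·y_dye = 48.
→ y_labor = 3 and y_dye = 9.
Shadow price of dye = 9.

9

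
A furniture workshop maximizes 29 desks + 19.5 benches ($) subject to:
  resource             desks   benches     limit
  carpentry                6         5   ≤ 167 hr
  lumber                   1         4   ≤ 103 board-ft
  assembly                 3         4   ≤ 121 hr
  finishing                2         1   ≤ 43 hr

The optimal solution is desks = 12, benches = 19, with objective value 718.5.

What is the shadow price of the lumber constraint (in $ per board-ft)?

At the optimum: carpentry uses 167 of 167 (binding); lumber uses 88 of 103 (slack = 15); assembly uses 112 of 121 (slack = 9); finishing uses 43 of 43 (binding).
By complementary slackness, y = 0 for the non-binding constraints.
From A_Bᵀ y = c: 6·y_carpentry + 2·y_finishing = 29; 5·y_carpentry + 1·y_finishing = 19.5.
This yields shadow prices y_carpentry = 2.5, y_finishing = 7.
Shadow price of lumber = 0.

0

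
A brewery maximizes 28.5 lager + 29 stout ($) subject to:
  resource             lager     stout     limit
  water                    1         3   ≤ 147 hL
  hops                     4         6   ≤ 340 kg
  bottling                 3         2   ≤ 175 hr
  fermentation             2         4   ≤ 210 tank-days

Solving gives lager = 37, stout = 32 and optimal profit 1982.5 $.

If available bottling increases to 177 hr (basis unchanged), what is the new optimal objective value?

Check each constraint at x*: water 133/147 (slack 14); hops 340/340 (tight); bottling 175/175 (tight); fermentation 202/210 (slack 8).
By complementary slackness, y = 0 for the non-binding constraints.
Dual feasibility on the basic columns requires 4·y_hops + 3·y_bottling = 28.5, 6·y_hops + 2·y_bottling = 29.
→ y_hops = 3 and y_bottling = 5.5.
Δz = y_bottling·Δb = 5.5 × (2) = 11, so new z* = 1982.5 + 11 = 1993.5.

1993.5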